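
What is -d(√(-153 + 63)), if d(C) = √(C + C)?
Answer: -2^(¾)*√3*5^(¼)*√I ≈ -3.0801 - 3.0801*I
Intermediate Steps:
d(C) = √2*√C (d(C) = √(2*C) = √2*√C)
-d(√(-153 + 63)) = -√2*√(√(-153 + 63)) = -√2*√(√(-90)) = -√2*√(3*I*√10) = -√2*√3*10^(¼)*√I = -2^(¾)*√3*5^(¼)*√I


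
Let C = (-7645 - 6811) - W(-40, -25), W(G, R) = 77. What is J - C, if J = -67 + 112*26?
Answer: 17378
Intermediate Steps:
C = -14533 (C = (-7645 - 6811) - 1*77 = -14456 - 77 = -14533)
J = 2845 (J = -67 + 2912 = 2845)
J - C = 2845 - 1*(-14533) = 2845 + 14533 = 17378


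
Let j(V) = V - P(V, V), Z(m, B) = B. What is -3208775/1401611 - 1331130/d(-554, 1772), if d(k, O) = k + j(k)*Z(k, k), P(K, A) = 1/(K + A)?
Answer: -1899181048395/286266432251 ≈ -6.6343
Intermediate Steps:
P(K, A) = 1/(A + K)
j(V) = V - 1/(2*V) (j(V) = V - 1/(V + V) = V - 1/(2*V))
d(k, O) = k + k*(k - 1/(2*k)) (d(k, O) = k + (k - 1/(2*k))*k = k + k*(k - 1/(2*k)))
-3208775/1401611 - 1331130/d(-554, 1772) = -3208775/1401611 - 1331130/(-½ - 554 + (-554)²) = -3208775*1/1401611 - 1331130/(-½ - 554 + 306916) = -3208775/1401611 - 1331130/612723/2 = -3208775/1401611 - 1331130*2/612723 = -3208775/1401611 - 887420/204241 = -1899181048395/286266432251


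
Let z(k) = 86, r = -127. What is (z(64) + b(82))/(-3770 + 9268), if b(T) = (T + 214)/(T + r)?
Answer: 1787/123705 ≈ 0.014446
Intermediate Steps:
b(T) = (214 + T)/(-127 + T) (b(T) = (T + 214)/(T - 127) = (214 + T)/(-127 + T))
(z(64) + b(82))/(-3770 + 9268) = (86 + (214 + 82)/(-127 + 82))/(-3770 + 9268) = (86 + 296/(-45))/5498 = (86 - 1/45*296)*(1/5498) = (86 - 296/45)*(1/5498) = (3574/45)*(1/5498) = 1787/123705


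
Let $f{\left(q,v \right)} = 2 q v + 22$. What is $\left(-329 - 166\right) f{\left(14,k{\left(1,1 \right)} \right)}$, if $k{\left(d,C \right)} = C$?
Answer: $-24750$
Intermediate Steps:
$f{\left(q,v \right)} = 22 + 2 q v$ ($f{\left(q,v \right)} = 2 q v + 22 = 22 + 2 q v$)
$\left(-329 - 166\right) f{\left(14,k{\left(1,1 \right)} \right)} = \left(-329 - 166\right) \left(22 + 2 \cdot 14 \cdot 1\right) = - 495 \left(22 + 28\right) = \left(-495\right) 50 = -24750$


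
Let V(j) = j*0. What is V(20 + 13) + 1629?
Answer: 1629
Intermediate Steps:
V(j) = 0
V(20 + 13) + 1629 = 0 + 1629 = 1629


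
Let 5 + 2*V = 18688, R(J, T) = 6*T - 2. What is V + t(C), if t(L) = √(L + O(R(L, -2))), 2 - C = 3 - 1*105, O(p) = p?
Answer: 18683/2 + 3*√10 ≈ 9351.0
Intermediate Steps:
R(J, T) = -2 + 6*T
C = 104 (C = 2 - (3 - 1*105) = 2 - (3 - 105) = 2 - 1*(-102) = 2 + 102 = 104)
t(L) = √(-14 + L) (t(L) = √(L + (-2 + 6*(-2))) = √(L + (-2 - 12)) = √(L - 14) = √(-14 + L))
V = 18683/2 (V = -5/2 + (½)*18688 = -5/2 + 9344 = 18683/2 ≈ 9341.5)
V + t(C) = 18683/2 + √(-14 + 104) = 18683/2 + √90 = 18683/2 + 3*√10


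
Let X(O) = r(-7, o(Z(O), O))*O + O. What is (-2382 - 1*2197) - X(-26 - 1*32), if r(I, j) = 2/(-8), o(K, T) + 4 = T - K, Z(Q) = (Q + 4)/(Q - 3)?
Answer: -9071/2 ≈ -4535.5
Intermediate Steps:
Z(Q) = (4 + Q)/(-3 + Q)
o(K, T) = -4 + T - K (o(K, T) = -4 + (T - K) = -4 + T - K)
r(I, j) = -1/4 (r(I, j) = 2*(-1/8) = -1/4)
X(O) = 3*O/4 (X(O) = -O/4 + O = 3*O/4)
(-2382 - 1*2197) - X(-26 - 1*32) = (-2382 - 1*2197) - 3*(-26 - 1*32)/4 = (-2382 - 2197) - 3*(-26 - 32)/4 = -4579 - 3*(-58)/4 = -4579 - 1*(-87/2) = -4579 + 87/2 = -9071/2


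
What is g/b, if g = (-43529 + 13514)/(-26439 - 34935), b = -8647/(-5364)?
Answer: 26833410/88450163 ≈ 0.30337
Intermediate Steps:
b = 8647/5364 (b = -8647*(-1/5364) = 8647/5364 ≈ 1.6120)
g = 10005/20458 (g = -30015/(-61374) = -30015*(-1/61374) = 10005/20458 ≈ 0.48905)
g/b = 10005/(20458*(8647/5364)) = (10005/20458)*(5364/8647) = 26833410/88450163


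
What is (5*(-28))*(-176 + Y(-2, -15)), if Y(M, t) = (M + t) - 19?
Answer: 29680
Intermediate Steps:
Y(M, t) = -19 + M + t
(5*(-28))*(-176 + Y(-2, -15)) = (5*(-28))*(-176 + (-19 - 2 - 15)) = -140*(-176 - 36) = -140*(-212) = 29680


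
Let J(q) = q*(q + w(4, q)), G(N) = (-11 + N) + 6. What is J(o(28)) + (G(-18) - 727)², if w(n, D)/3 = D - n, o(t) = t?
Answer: 565300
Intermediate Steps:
G(N) = -5 + N
w(n, D) = -3*n + 3*D (w(n, D) = 3*(D - n) = -3*n + 3*D)
J(q) = q*(-12 + 4*q) (J(q) = q*(q + (-3*4 + 3*q)) = q*(q + (-12 + 3*q)) = q*(-12 + 4*q))
J(o(28)) + (G(-18) - 727)² = 4*28*(-3 + 28) + ((-5 - 18) - 727)² = 4*28*25 + (-23 - 727)² = 2800 + (-750)² = 2800 + 562500 = 565300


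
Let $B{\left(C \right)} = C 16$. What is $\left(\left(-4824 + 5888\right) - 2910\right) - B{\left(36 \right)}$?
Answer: $-2422$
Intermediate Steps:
$B{\left(C \right)} = 16 C$
$\left(\left(-4824 + 5888\right) - 2910\right) - B{\left(36 \right)} = \left(\left(-4824 + 5888\right) - 2910\right) - 16 \cdot 36 = \left(1064 - 2910\right) - 576 = -1846 - 576 = -2422$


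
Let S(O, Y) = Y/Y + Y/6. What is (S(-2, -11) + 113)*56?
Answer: 18844/3 ≈ 6281.3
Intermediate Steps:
S(O, Y) = 1 + Y/6 (S(O, Y) = 1 + Y*(1/6) = 1 + Y/6)
(S(-2, -11) + 113)*56 = ((1 + (1/6)*(-11)) + 113)*56 = ((1 - 11/6) + 113)*56 = (-5/6 + 113)*56 = (673/6)*56 = 18844/3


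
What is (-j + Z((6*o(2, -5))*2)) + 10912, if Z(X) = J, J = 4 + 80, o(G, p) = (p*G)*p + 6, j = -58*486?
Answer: 39184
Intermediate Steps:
j = -28188
o(G, p) = 6 + G*p**2 (o(G, p) = (G*p)*p + 6 = G*p**2 + 6 = 6 + G*p**2)
J = 84
Z(X) = 84
(-j + Z((6*o(2, -5))*2)) + 10912 = (-1*(-28188) + 84) + 10912 = (28188 + 84) + 10912 = 28272 + 10912 = 39184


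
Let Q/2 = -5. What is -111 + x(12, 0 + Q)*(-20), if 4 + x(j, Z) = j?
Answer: -271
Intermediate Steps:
Q = -10 (Q = 2*(-5) = -10)
x(j, Z) = -4 + j
-111 + x(12, 0 + Q)*(-20) = -111 + (-4 + 12)*(-20) = -111 + 8*(-20) = -111 - 160 = -271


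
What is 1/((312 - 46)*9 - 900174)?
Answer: -1/897780 ≈ -1.1139e-6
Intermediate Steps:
1/((312 - 46)*9 - 900174) = 1/(266*9 - 900174) = 1/(2394 - 900174) = 1/(-897780) = -1/897780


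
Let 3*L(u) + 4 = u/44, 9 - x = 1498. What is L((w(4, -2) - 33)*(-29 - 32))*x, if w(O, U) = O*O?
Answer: -427343/44 ≈ -9712.3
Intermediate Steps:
w(O, U) = O²
x = -1489 (x = 9 - 1*1498 = 9 - 1498 = -1489)
L(u) = -4/3 + u/132 (L(u) = -4/3 + (u/44)/3 = -4/3 + u/132)
L((w(4, -2) - 33)*(-29 - 32))*x = (-4/3 + ((4² - 33)*(-29 - 32))/132)*(-1489) = (-4/3 + ((16 - 33)*(-61))/132)*(-1489) = (-4/3 + (-17*(-61))/132)*(-1489) = (-4/3 + (1/132)*1037)*(-1489) = (-4/3 + 1037/132)*(-1489) = (287/44)*(-1489) = -427343/44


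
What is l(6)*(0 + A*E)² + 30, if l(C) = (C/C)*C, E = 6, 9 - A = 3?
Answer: 7806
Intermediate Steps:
A = 6 (A = 9 - 1*3 = 9 - 3 = 6)
l(C) = C (l(C) = 1*C = C)
l(6)*(0 + A*E)² + 30 = 6*(0 + 6*6)² + 30 = 6*(0 + 36)² + 30 = 6*36² + 30 = 6*1296 + 30 = 7776 + 30 = 7806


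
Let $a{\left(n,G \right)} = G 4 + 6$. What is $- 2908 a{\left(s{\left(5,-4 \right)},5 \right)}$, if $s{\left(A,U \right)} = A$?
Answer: $-75608$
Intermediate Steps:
$a{\left(n,G \right)} = 6 + 4 G$ ($a{\left(n,G \right)} = 4 G + 6 = 6 + 4 G$)
$- 2908 a{\left(s{\left(5,-4 \right)},5 \right)} = - 2908 \left(6 + 4 \cdot 5\right) = - 2908 \left(6 + 20\right) = \left(-2908\right) 26 = -75608$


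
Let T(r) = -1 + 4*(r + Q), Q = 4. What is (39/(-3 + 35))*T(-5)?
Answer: -195/32 ≈ -6.0938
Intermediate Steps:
T(r) = 15 + 4*r (T(r) = -1 + 4*(r + 4) = -1 + 4*(4 + r) = -1 + (16 + 4*r) = 15 + 4*r)
(39/(-3 + 35))*T(-5) = (39/(-3 + 35))*(15 + 4*(-5)) = (39/32)*(15 - 20) = ((1/32)*39)*(-5) = (39/32)*(-5) = -195/32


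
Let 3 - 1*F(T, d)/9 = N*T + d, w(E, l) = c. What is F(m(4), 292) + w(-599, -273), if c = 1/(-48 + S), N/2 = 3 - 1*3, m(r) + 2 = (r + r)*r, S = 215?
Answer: -434366/167 ≈ -2601.0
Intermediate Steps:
m(r) = -2 + 2*r**2 (m(r) = -2 + (r + r)*r = -2 + (2*r)*r = -2 + 2*r**2)
N = 0 (N = 2*(3 - 1*3) = 2*(3 - 3) = 2*0 = 0)
c = 1/167 (c = 1/(-48 + 215) = 1/167 ≈ 0.0059880)
w(E, l) = 1/167
F(T, d) = 27 - 9*d (F(T, d) = 27 - 9*(0*T + d) = 27 - 9*(0 + d) = 27 - 9*d)
F(m(4), 292) + w(-599, -273) = (27 - 9*292) + 1/167 = (27 - 2628) + 1/167 = -2601 + 1/167 = -434366/167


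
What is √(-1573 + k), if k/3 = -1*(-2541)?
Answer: 55*√2 ≈ 77.782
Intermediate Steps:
k = 7623 (k = 3*(-1*(-2541)) = 3*2541 = 7623)
√(-1573 + k) = √(-1573 + 7623) = √6050 = 55*√2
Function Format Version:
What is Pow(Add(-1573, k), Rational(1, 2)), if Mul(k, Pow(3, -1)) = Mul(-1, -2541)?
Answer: Mul(55, Pow(2, Rational(1, 2))) ≈ 77.782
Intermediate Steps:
k = 7623 (k = Mul(3, Mul(-1, -2541)) = Mul(3, 2541) = 7623)
Pow(Add(-1573, k), Rational(1, 2)) = Pow(Add(-1573, 7623), Rational(1, 2)) = Pow(6050, Rational(1, 2)) = Mul(55, Pow(2, Rational(1, 2)))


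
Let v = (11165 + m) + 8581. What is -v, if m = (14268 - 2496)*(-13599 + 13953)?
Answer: -4187034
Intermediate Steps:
m = 4167288 (m = 11772*354 = 4167288)
v = 4187034 (v = (11165 + 4167288) + 8581 = 4178453 + 8581 = 4187034)
-v = -1*4187034 = -4187034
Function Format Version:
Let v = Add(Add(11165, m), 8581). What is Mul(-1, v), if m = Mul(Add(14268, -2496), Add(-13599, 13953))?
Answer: -4187034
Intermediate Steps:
m = 4167288 (m = Mul(11772, 354) = 4167288)
v = 4187034 (v = Add(Add(11165, 4167288), 8581) = Add(4178453, 8581) = 4187034)
Mul(-1, v) = Mul(-1, 4187034) = -4187034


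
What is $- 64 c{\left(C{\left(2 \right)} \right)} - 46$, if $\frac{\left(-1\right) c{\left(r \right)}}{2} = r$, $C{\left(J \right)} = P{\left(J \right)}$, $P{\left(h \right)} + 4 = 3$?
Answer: $-174$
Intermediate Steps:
$P{\left(h \right)} = -1$ ($P{\left(h \right)} = -4 + 3 = -1$)
$C{\left(J \right)} = -1$
$c{\left(r \right)} = - 2 r$
$- 64 c{\left(C{\left(2 \right)} \right)} - 46 = - 64 \left(\left(-2\right) \left(-1\right)\right) - 46 = \left(-64\right) 2 - 46 = -128 - 46 = -174$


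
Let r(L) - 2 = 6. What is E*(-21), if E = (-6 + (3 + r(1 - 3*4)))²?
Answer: -525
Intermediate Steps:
r(L) = 8 (r(L) = 2 + 6 = 8)
E = 25 (E = (-6 + (3 + 8))² = (-6 + 11)² = 5² = 25)
E*(-21) = 25*(-21) = -525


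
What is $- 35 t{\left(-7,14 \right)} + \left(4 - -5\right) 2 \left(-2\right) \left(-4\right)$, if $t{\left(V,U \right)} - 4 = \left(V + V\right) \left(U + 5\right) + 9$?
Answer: $8999$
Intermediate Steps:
$t{\left(V,U \right)} = 13 + 2 V \left(5 + U\right)$ ($t{\left(V,U \right)} = 4 + \left(\left(V + V\right) \left(U + 5\right) + 9\right) = 4 + \left(2 V \left(5 + U\right) + 9\right) = 4 + \left(9 + 2 V \left(5 + U\right)\right) = 13 + 2 V \left(5 + U\right)$)
$- 35 t{\left(-7,14 \right)} + \left(4 - -5\right) 2 \left(-2\right) \left(-4\right) = - 35 \left(13 + 10 \left(-7\right) + 2 \cdot 14 \left(-7\right)\right) + \left(4 - -5\right) 2 \left(-2\right) \left(-4\right) = - 35 \left(13 - 70 - 196\right) + \left(4 + 5\right) \left(-4\right) \left(-4\right) = \left(-35\right) \left(-253\right) + 9 \left(-4\right) \left(-4\right) = 8855 - -144 = 8855 + 144 = 8999$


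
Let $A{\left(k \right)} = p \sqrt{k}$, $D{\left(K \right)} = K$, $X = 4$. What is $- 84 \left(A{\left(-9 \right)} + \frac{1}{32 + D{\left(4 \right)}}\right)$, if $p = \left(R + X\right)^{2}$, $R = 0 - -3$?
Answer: $- \frac{7}{3} - 12348 i \approx -2.3333 - 12348.0 i$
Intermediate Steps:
$R = 3$ ($R = 0 + 3 = 3$)
$p = 49$ ($p = \left(3 + 4\right)^{2} = 7^{2} = 49$)
$A{\left(k \right)} = 49 \sqrt{k}$
$- 84 \left(A{\left(-9 \right)} + \frac{1}{32 + D{\left(4 \right)}}\right) = - 84 \left(49 \sqrt{-9} + \frac{1}{32 + 4}\right) = - 84 \left(49 \cdot 3 i + \frac{1}{36}\right) = - 84 \left(147 i + \frac{1}{36}\right) = - 84 \left(\frac{1}{36} + 147 i\right) = - \frac{7}{3} - 12348 i$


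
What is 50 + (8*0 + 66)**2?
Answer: 4406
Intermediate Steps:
50 + (8*0 + 66)**2 = 50 + (0 + 66)**2 = 50 + 66**2 = 50 + 4356 = 4406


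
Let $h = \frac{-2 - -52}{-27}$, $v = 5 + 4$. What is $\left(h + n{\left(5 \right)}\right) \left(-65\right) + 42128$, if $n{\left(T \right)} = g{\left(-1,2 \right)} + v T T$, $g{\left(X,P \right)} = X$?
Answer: $\frac{747586}{27} \approx 27688.0$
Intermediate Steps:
$v = 9$
$n{\left(T \right)} = -1 + 9 T^{2}$ ($n{\left(T \right)} = -1 + 9 T T = -1 + 9 T^{2}$)
$h = - \frac{50}{27}$ ($h = \left(-2 + 52\right) \left(- \frac{1}{27}\right) = 50 \left(- \frac{1}{27}\right) = - \frac{50}{27} \approx -1.8519$)
$\left(h + n{\left(5 \right)}\right) \left(-65\right) + 42128 = \left(- \frac{50}{27} - \left(1 - 9 \cdot 5^{2}\right)\right) \left(-65\right) + 42128 = \left(- \frac{50}{27} + \left(-1 + 9 \cdot 25\right)\right) \left(-65\right) + 42128 = \left(- \frac{50}{27} + \left(-1 + 225\right)\right) \left(-65\right) + 42128 = \left(- \frac{50}{27} + 224\right) \left(-65\right) + 42128 = \frac{5998}{27} \left(-65\right) + 42128 = - \frac{389870}{27} + 42128 = \frac{747586}{27}$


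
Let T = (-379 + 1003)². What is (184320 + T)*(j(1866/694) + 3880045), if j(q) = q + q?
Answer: 772411375339776/347 ≈ 2.2260e+12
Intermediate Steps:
j(q) = 2*q
T = 389376 (T = 624² = 389376)
(184320 + T)*(j(1866/694) + 3880045) = (184320 + 389376)*(2*(1866/694) + 3880045) = 573696*(2*(1866*(1/694)) + 3880045) = 573696*(2*(933/347) + 3880045) = 573696*(1866/347 + 3880045) = 573696*(1346377481/347) = 772411375339776/347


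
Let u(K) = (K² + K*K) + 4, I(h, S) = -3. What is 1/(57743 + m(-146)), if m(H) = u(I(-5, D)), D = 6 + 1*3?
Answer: 1/57765 ≈ 1.7312e-5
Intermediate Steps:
D = 9 (D = 6 + 3 = 9)
u(K) = 4 + 2*K² (u(K) = (K² + K²) + 4 = 2*K² + 4 = 4 + 2*K²)
m(H) = 22 (m(H) = 4 + 2*(-3)² = 4 + 2*9 = 4 + 18 = 22)
1/(57743 + m(-146)) = 1/(57743 + 22) = 1/57765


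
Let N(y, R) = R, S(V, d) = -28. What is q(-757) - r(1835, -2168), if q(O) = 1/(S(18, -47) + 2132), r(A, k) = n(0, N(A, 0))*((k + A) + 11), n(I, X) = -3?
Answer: -2032463/2104 ≈ -966.00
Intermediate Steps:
r(A, k) = -33 - 3*A - 3*k (r(A, k) = -3*((k + A) + 11) = -3*((A + k) + 11) = -3*(11 + A + k) = -33 - 3*A - 3*k)
q(O) = 1/2104 (q(O) = 1/(-28 + 2132) = 1/2104)
q(-757) - r(1835, -2168) = 1/2104 - (-33 - 3*1835 - 3*(-2168)) = 1/2104 - (-33 - 5505 + 6504) = 1/2104 - 1*966 = 1/2104 - 966 = -2032463/2104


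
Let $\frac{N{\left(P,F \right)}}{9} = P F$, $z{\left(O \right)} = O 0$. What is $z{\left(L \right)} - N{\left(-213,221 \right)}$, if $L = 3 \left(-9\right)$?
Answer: $423657$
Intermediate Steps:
$L = -27$
$z{\left(O \right)} = 0$
$N{\left(P,F \right)} = 9 F P$ ($N{\left(P,F \right)} = 9 P F = 9 F P$)
$z{\left(L \right)} - N{\left(-213,221 \right)} = 0 - 9 \cdot 221 \left(-213\right) = 0 - -423657 = 0 + 423657 = 423657$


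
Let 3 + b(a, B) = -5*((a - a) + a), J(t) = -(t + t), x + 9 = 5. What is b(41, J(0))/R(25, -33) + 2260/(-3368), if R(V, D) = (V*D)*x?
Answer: -509909/694650 ≈ -0.73405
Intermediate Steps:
x = -4 (x = -9 + 5 = -4)
J(t) = -2*t
R(V, D) = -4*D*V (R(V, D) = (V*D)*(-4) = (D*V)*(-4) = -4*D*V)
b(a, B) = -3 - 5*a (b(a, B) = -3 - 5*((a - a) + a) = -3 - 5*(0 + a) = -3 - 5*a)
b(41, J(0))/R(25, -33) + 2260/(-3368) = (-3 - 5*41)/((-4*(-33)*25)) + 2260/(-3368) = (-3 - 205)/3300 + 2260*(-1/3368) = -208*1/3300 - 565/842 = -52/825 - 565/842 = -509909/694650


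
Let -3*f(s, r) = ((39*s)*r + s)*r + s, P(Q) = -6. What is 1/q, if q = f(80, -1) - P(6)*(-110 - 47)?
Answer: -1/1982 ≈ -0.00050454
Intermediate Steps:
f(s, r) = -s/3 - r*(s + 39*r*s)/3 (f(s, r) = -(((39*s)*r + s)*r + s)/3 = -((39*r*s + s)*r + s)/3 = -((s + 39*r*s)*r + s)/3 = -(r*(s + 39*r*s) + s)/3 = -(s + r*(s + 39*r*s))/3 = -s/3 - r*(s + 39*r*s)/3)
q = -1982 (q = -⅓*80*(1 - 1 + 39*(-1)²) - (-6)*(-110 - 47) = -⅓*80*(1 - 1 + 39*1) - (-6)*(-157) = -⅓*80*(1 - 1 + 39) - 1*942 = -⅓*80*39 - 942 = -1040 - 942 = -1982)
1/q = 1/(-1982) = -1/1982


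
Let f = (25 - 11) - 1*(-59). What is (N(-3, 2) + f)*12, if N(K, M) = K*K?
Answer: 984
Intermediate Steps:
f = 73 (f = 14 + 59 = 73)
N(K, M) = K²
(N(-3, 2) + f)*12 = ((-3)² + 73)*12 = (9 + 73)*12 = 82*12 = 984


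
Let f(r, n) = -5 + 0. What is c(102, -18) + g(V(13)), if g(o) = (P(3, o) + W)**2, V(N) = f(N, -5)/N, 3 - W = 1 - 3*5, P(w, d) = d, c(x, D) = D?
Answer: 43614/169 ≈ 258.07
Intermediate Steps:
f(r, n) = -5
W = 17 (W = 3 - (1 - 3*5) = 3 - (1 - 15) = 3 - 1*(-14) = 3 + 14 = 17)
V(N) = -5/N
g(o) = (17 + o)**2 (g(o) = (o + 17)**2 = (17 + o)**2)
c(102, -18) + g(V(13)) = -18 + (17 - 5/13)**2 = -18 + (216/13)**2 = -18 + 46656/169 = 43614/169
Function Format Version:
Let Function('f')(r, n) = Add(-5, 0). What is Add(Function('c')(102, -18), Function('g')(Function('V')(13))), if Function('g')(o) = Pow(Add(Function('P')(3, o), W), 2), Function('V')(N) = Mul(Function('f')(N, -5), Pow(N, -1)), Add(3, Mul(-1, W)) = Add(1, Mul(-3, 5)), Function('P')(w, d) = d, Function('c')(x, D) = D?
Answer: Rational(43614, 169) ≈ 258.07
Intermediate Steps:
Function('f')(r, n) = -5
W = 17 (W = Add(3, Mul(-1, Add(1, Mul(-3, 5)))) = Add(3, Mul(-1, Add(1, -15))) = Add(3, Mul(-1, -14)) = Add(3, 14) = 17)
Function('V')(N) = Mul(-5, Pow(N, -1))
Function('g')(o) = Pow(Add(17, o), 2) (Function('g')(o) = Pow(Add(o, 17), 2) = Pow(Add(17, o), 2))
Add(Function('c')(102, -18), Function('g')(Function('V')(13))) = Add(-18, Pow(Add(17, Mul(-5, Pow(13, -1))), 2)) = Add(-18, Pow(Add(17, Mul(-5, Rational(1, 13))), 2)) = Add(-18, Pow(Add(17, Rational(-5, 13)), 2)) = Add(-18, Pow(Rational(216, 13), 2)) = Add(-18, Rational(46656, 169)) = Rational(43614, 169)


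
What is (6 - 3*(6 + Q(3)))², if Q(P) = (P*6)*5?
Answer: 79524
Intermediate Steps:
Q(P) = 30*P (Q(P) = (6*P)*5 = 30*P)
(6 - 3*(6 + Q(3)))² = (6 - 3*(6 + 30*3))² = (6 - 3*(6 + 90))² = (6 - 3*96)² = (6 - 288)² = (-282)² = 79524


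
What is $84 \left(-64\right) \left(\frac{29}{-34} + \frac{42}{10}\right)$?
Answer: $- \frac{1529472}{85} \approx -17994.0$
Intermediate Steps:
$84 \left(-64\right) \left(\frac{29}{-34} + \frac{42}{10}\right) = - 5376 \left(29 \left(- \frac{1}{34}\right) + 42 \cdot \frac{1}{10}\right) = - 5376 \left(- \frac{29}{34} + \frac{21}{5}\right) = \left(-5376\right) \frac{569}{170} = - \frac{1529472}{85}$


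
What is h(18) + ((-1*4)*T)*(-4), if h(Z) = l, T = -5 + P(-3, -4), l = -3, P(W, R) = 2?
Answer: -51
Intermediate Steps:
T = -3 (T = -5 + 2 = -3)
h(Z) = -3
h(18) + ((-1*4)*T)*(-4) = -3 + (-1*4*(-3))*(-4) = -3 - 4*(-3)*(-4) = -3 + 12*(-4) = -3 - 48 = -51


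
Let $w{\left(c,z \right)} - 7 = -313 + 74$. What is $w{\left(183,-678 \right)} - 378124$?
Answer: $-378356$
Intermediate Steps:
$w{\left(c,z \right)} = -232$ ($w{\left(c,z \right)} = 7 + \left(-313 + 74\right) = 7 - 239 = -232$)
$w{\left(183,-678 \right)} - 378124 = -232 - 378124 = -378356$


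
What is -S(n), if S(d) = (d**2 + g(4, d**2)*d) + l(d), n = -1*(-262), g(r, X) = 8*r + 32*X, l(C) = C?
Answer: -575588586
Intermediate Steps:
n = 262
S(d) = d + d**2 + d*(32 + 32*d**2) (S(d) = (d**2 + (8*4 + 32*d**2)*d) + d = (d**2 + (32 + 32*d**2)*d) + d = (d**2 + d*(32 + 32*d**2)) + d = d + d**2 + d*(32 + 32*d**2))
-S(n) = -262*(33 + 262 + 32*262**2) = -262*(33 + 262 + 32*68644) = -262*(33 + 262 + 2196608) = -262*2196903 = -1*575588586 = -575588586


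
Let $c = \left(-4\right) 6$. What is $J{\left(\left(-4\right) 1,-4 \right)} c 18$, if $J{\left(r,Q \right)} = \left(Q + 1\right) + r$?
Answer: $3024$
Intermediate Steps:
$c = -24$
$J{\left(r,Q \right)} = 1 + Q + r$ ($J{\left(r,Q \right)} = \left(1 + Q\right) + r = 1 + Q + r$)
$J{\left(\left(-4\right) 1,-4 \right)} c 18 = \left(1 - 4 - 4\right) \left(-24\right) 18 = \left(-7\right) \left(-24\right) 18 = 168 \cdot 18 = 3024$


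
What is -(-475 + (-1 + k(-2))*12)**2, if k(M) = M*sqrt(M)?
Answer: -236017 - 23376*I*sqrt(2) ≈ -2.3602e+5 - 33059.0*I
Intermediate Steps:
k(M) = M**(3/2)
-(-475 + (-1 + k(-2))*12)**2 = -(-475 + (-1 + (-2)**(3/2))*12)**2 = -(-475 + (-1 - 2*I*sqrt(2))*12)**2 = -(-475 + (-12 - 24*I*sqrt(2)))**2 = -(-487 - 24*I*sqrt(2))**2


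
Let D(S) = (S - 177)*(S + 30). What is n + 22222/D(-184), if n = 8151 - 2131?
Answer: 167349051/27797 ≈ 6020.4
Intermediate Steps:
D(S) = (-177 + S)*(30 + S)
n = 6020
n + 22222/D(-184) = 6020 + 22222/(-5310 + (-184)**2 - 147*(-184)) = 6020 + 22222/(-5310 + 33856 + 27048) = 6020 + 22222/55594 = 6020 + 22222*(1/55594) = 6020 + 11111/27797 = 167349051/27797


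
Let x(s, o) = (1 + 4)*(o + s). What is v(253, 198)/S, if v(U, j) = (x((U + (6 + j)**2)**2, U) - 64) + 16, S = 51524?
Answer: 4382533511/25762 ≈ 1.7012e+5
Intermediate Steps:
x(s, o) = 5*o + 5*s (x(s, o) = 5*(o + s) = 5*o + 5*s)
v(U, j) = -48 + 5*U + 5*(U + (6 + j)**2)**2 (v(U, j) = ((5*U + 5*(U + (6 + j)**2)**2) - 64) + 16 = (-64 + 5*U + 5*(U + (6 + j)**2)**2) + 16 = -48 + 5*U + 5*(U + (6 + j)**2)**2)
v(253, 198)/S = (-48 + 5*253 + 5*(253 + (6 + 198)**2)**2)/51524 = (-48 + 1265 + 5*(253 + 204**2)**2)*(1/51524) = (-48 + 1265 + 5*(253 + 41616)**2)*(1/51524) = (-48 + 1265 + 5*41869**2)*(1/51524) = (-48 + 1265 + 5*1753013161)*(1/51524) = (-48 + 1265 + 8765065805)*(1/51524) = 8765067022*(1/51524) = 4382533511/25762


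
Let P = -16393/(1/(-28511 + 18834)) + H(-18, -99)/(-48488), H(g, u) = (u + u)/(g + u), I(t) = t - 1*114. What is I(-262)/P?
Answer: -10773152/4545211767771 ≈ -2.3702e-6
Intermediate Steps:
I(t) = -114 + t (I(t) = t - 114 = -114 + t)
H(g, u) = 2*u/(g + u) (H(g, u) = (2*u)/(g + u) = 2*u/(g + u))
P = 4545211767771/28652 (P = -16393/(1/(-28511 + 18834)) + (2*(-99)/(-18 - 99))/(-48488) = -16393/(1/(-9677)) + (2*(-99)/(-117))*(-1/48488) = -16393/(-1/9677) + (2*(-99)*(-1/117))*(-1/48488) = -16393*(-9677) + (22/13)*(-1/48488) = 158635061 - 1/28652 = 4545211767771/28652 ≈ 1.5864e+8)
I(-262)/P = (-114 - 262)/(4545211767771/28652) = -376*28652/4545211767771 = -10773152/4545211767771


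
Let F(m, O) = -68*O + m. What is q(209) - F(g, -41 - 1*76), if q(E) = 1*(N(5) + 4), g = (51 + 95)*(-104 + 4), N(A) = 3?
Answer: 6651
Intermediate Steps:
g = -14600 (g = 146*(-100) = -14600)
q(E) = 7 (q(E) = 1*(3 + 4) = 1*7 = 7)
F(m, O) = m - 68*O
q(209) - F(g, -41 - 1*76) = 7 - (-14600 - 68*(-41 - 1*76)) = 7 - (-14600 - 68*(-41 - 76)) = 7 - (-14600 - 68*(-117)) = 7 - (-14600 + 7956) = 7 - 1*(-6644) = 7 + 6644 = 6651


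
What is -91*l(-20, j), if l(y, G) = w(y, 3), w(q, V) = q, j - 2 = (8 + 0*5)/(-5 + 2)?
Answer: 1820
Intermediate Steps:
j = -2/3 (j = 2 + (8 + 0*5)/(-5 + 2) = 2 + (8 + 0)/(-3) = 2 + 8*(-1/3) = 2 - 8/3 = -2/3 ≈ -0.66667)
l(y, G) = y
-91*l(-20, j) = -91*(-20) = 1820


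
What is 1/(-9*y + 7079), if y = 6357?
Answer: -1/50134 ≈ -1.9947e-5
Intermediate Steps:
1/(-9*y + 7079) = 1/(-9*6357 + 7079) = 1/(-57213 + 7079) = 1/(-50134) = -1/50134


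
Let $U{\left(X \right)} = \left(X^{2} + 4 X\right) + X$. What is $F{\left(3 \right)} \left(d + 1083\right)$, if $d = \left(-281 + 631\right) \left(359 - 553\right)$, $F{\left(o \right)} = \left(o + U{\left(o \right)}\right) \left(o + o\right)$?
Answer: $-10824354$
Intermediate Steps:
$U{\left(X \right)} = X^{2} + 5 X$
$F{\left(o \right)} = 2 o \left(o + o \left(5 + o\right)\right)$ ($F{\left(o \right)} = \left(o + o \left(5 + o\right)\right) \left(o + o\right) = \left(o + o \left(5 + o\right)\right) 2 o = 2 o \left(o + o \left(5 + o\right)\right)$)
$d = -67900$ ($d = 350 \left(-194\right) = -67900$)
$F{\left(3 \right)} \left(d + 1083\right) = 2 \cdot 3^{2} \left(6 + 3\right) \left(-67900 + 1083\right) = 2 \cdot 9 \cdot 9 \left(-66817\right) = 162 \left(-66817\right) = -10824354$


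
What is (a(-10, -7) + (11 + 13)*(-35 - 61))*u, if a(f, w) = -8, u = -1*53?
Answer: 122536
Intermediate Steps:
u = -53
(a(-10, -7) + (11 + 13)*(-35 - 61))*u = (-8 + (11 + 13)*(-35 - 61))*(-53) = (-8 + 24*(-96))*(-53) = (-8 - 2304)*(-53) = -2312*(-53) = 122536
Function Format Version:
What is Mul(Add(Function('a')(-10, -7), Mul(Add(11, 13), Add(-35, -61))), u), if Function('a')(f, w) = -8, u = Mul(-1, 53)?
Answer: 122536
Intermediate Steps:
u = -53
Mul(Add(Function('a')(-10, -7), Mul(Add(11, 13), Add(-35, -61))), u) = Mul(Add(-8, Mul(Add(11, 13), Add(-35, -61))), -53) = Mul(Add(-8, Mul(24, -96)), -53) = Mul(Add(-8, -2304), -53) = Mul(-2312, -53) = 122536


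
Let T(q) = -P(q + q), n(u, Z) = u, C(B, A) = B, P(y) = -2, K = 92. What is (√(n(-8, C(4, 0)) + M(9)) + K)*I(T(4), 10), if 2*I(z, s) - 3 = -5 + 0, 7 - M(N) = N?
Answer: -92 - I*√10 ≈ -92.0 - 3.1623*I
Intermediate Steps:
M(N) = 7 - N
T(q) = 2 (T(q) = -1*(-2) = 2)
I(z, s) = -1 (I(z, s) = 3/2 + (-5 + 0)/2 = 3/2 + (½)*(-5) = 3/2 - 5/2 = -1)
(√(n(-8, C(4, 0)) + M(9)) + K)*I(T(4), 10) = (√(-8 + (7 - 1*9)) + 92)*(-1) = (√(-8 + (7 - 9)) + 92)*(-1) = (√(-8 - 2) + 92)*(-1) = (√(-10) + 92)*(-1) = (I*√10 + 92)*(-1) = (92 + I*√10)*(-1) = -92 - I*√10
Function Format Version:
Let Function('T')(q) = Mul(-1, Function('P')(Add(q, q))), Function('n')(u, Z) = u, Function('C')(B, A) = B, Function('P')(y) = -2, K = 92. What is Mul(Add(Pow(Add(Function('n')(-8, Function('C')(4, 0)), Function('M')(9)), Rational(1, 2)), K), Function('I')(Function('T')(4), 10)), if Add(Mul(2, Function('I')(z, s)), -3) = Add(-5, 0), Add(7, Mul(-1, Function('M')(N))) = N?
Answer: Add(-92, Mul(-1, I, Pow(10, Rational(1, 2)))) ≈ Add(-92.000, Mul(-3.1623, I))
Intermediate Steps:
Function('M')(N) = Add(7, Mul(-1, N))
Function('T')(q) = 2 (Function('T')(q) = Mul(-1, -2) = 2)
Function('I')(z, s) = -1 (Function('I')(z, s) = Add(Rational(3, 2), Mul(Rational(1, 2), Add(-5, 0))) = Add(Rational(3, 2), Mul(Rational(1, 2), -5)) = Add(Rational(3, 2), Rational(-5, 2)) = -1)
Mul(Add(Pow(Add(Function('n')(-8, Function('C')(4, 0)), Function('M')(9)), Rational(1, 2)), K), Function('I')(Function('T')(4), 10)) = Mul(Add(Pow(Add(-8, Add(7, Mul(-1, 9))), Rational(1, 2)), 92), -1) = Mul(Add(Pow(Add(-8, Add(7, -9)), Rational(1, 2)), 92), -1) = Mul(Add(Pow(Add(-8, -2), Rational(1, 2)), 92), -1) = Mul(Add(Pow(-10, Rational(1, 2)), 92), -1) = Mul(Add(Mul(I, Pow(10, Rational(1, 2))), 92), -1) = Mul(Add(92, Mul(I, Pow(10, Rational(1, 2)))), -1) = Add(-92, Mul(-1, I, Pow(10, Rational(1, 2))))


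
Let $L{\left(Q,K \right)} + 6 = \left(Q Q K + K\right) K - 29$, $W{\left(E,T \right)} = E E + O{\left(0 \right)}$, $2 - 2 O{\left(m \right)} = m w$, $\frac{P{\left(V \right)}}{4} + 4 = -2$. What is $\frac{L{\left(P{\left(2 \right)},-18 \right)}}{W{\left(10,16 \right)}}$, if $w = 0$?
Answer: $\frac{186913}{101} \approx 1850.6$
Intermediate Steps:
$P{\left(V \right)} = -24$ ($P{\left(V \right)} = -16 + 4 \left(-2\right) = -16 - 8 = -24$)
$O{\left(m \right)} = 1$ ($O{\left(m \right)} = 1 - \frac{m 0}{2} = 1 - 0 = 1 + 0 = 1$)
$W{\left(E,T \right)} = 1 + E^{2}$ ($W{\left(E,T \right)} = E E + 1 = E^{2} + 1 = 1 + E^{2}$)
$L{\left(Q,K \right)} = -35 + K \left(K + K Q^{2}\right)$ ($L{\left(Q,K \right)} = -6 + \left(\left(Q Q K + K\right) K - 29\right) = -6 + \left(\left(Q^{2} K + K\right) K - 29\right) = -6 + \left(\left(K Q^{2} + K\right) K - 29\right) = -6 + \left(\left(K + K Q^{2}\right) K - 29\right) = -6 + \left(K \left(K + K Q^{2}\right) - 29\right) = -6 + \left(-29 + K \left(K + K Q^{2}\right)\right) = -35 + K \left(K + K Q^{2}\right)$)
$\frac{L{\left(P{\left(2 \right)},-18 \right)}}{W{\left(10,16 \right)}} = \frac{-35 + \left(-18\right)^{2} + \left(-18\right)^{2} \left(-24\right)^{2}}{1 + 10^{2}} = \frac{-35 + 324 + 324 \cdot 576}{1 + 100} = \frac{-35 + 324 + 186624}{101} = 186913 \cdot \frac{1}{101} = \frac{186913}{101}$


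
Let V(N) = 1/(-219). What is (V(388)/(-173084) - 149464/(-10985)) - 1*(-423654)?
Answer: 176411282909387969/416390775060 ≈ 4.2367e+5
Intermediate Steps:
V(N) = -1/219
(V(388)/(-173084) - 149464/(-10985)) - 1*(-423654) = (-1/219/(-173084) - 149464/(-10985)) - 1*(-423654) = (-1/219*(-1/173084) - 149464*(-1/10985)) + 423654 = (1/37905396 + 149464/10985) + 423654 = 5665492118729/416390775060 + 423654 = 176411282909387969/416390775060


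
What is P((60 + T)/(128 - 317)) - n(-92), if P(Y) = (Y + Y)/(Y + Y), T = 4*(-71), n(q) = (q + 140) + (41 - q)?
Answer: -180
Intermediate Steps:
n(q) = 181 (n(q) = (140 + q) + (41 - q) = 181)
T = -284
P(Y) = 1 (P(Y) = (2*Y)/((2*Y)) = (2*Y)*(1/(2*Y)) = 1)
P((60 + T)/(128 - 317)) - n(-92) = 1 - 1*181 = 1 - 181 = -180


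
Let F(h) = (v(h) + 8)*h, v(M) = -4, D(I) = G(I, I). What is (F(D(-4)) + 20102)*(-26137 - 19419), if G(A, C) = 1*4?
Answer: -916495608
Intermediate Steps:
G(A, C) = 4
D(I) = 4
F(h) = 4*h (F(h) = (-4 + 8)*h = 4*h)
(F(D(-4)) + 20102)*(-26137 - 19419) = (4*4 + 20102)*(-26137 - 19419) = (16 + 20102)*(-45556) = 20118*(-45556) = -916495608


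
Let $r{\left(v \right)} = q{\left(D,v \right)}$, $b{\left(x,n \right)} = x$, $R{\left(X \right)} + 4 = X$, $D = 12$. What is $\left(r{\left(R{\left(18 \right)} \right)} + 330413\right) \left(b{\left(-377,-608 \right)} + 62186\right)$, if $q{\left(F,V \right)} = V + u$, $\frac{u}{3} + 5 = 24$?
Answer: $20426885556$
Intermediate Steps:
$u = 57$ ($u = -15 + 3 \cdot 24 = -15 + 72 = 57$)
$R{\left(X \right)} = -4 + X$
$q{\left(F,V \right)} = 57 + V$ ($q{\left(F,V \right)} = V + 57 = 57 + V$)
$r{\left(v \right)} = 57 + v$
$\left(r{\left(R{\left(18 \right)} \right)} + 330413\right) \left(b{\left(-377,-608 \right)} + 62186\right) = \left(\left(57 + \left(-4 + 18\right)\right) + 330413\right) \left(-377 + 62186\right) = \left(\left(57 + 14\right) + 330413\right) 61809 = \left(71 + 330413\right) 61809 = 330484 \cdot 61809 = 20426885556$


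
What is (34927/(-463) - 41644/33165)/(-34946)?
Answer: 1177635127/536609633670 ≈ 0.0021946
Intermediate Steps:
(34927/(-463) - 41644/33165)/(-34946) = (34927*(-1/463) - 41644*1/33165)*(-1/34946) = (-34927/463 - 41644/33165)*(-1/34946) = -1177635127/15355395*(-1/34946) = 1177635127/536609633670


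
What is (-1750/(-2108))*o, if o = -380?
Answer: -166250/527 ≈ -315.46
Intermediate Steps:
(-1750/(-2108))*o = -1750/(-2108)*(-380) = -1750*(-1/2108)*(-380) = (875/1054)*(-380) = -166250/527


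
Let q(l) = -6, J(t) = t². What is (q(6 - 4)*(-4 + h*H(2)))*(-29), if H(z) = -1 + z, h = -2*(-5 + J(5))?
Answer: -7656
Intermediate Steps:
h = -40 (h = -2*(-5 + 5²) = -2*(-5 + 25) = -2*20 = -40)
(q(6 - 4)*(-4 + h*H(2)))*(-29) = -6*(-4 - 40*(-1 + 2))*(-29) = -6*(-4 - 40*1)*(-29) = -6*(-4 - 40)*(-29) = -6*(-44)*(-29) = 264*(-29) = -7656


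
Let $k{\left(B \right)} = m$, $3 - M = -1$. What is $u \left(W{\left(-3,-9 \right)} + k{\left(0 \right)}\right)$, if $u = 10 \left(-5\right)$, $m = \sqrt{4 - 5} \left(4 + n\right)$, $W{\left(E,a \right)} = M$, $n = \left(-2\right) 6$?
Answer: $-200 + 400 i \approx -200.0 + 400.0 i$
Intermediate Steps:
$n = -12$
$M = 4$ ($M = 3 - -1 = 3 + 1 = 4$)
$W{\left(E,a \right)} = 4$
$m = - 8 i$ ($m = \sqrt{4 - 5} \left(4 - 12\right) = \sqrt{-1} \left(-8\right) = i \left(-8\right) = - 8 i \approx - 8.0 i$)
$k{\left(B \right)} = - 8 i$
$u = -50$
$u \left(W{\left(-3,-9 \right)} + k{\left(0 \right)}\right) = - 50 \left(4 - 8 i\right) = -200 + 400 i$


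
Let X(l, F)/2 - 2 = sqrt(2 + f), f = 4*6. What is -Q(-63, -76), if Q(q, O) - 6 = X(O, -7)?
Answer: -10 - 2*sqrt(26) ≈ -20.198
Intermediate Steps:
f = 24
X(l, F) = 4 + 2*sqrt(26) (X(l, F) = 4 + 2*sqrt(2 + 24) = 4 + 2*sqrt(26))
Q(q, O) = 10 + 2*sqrt(26) (Q(q, O) = 6 + (4 + 2*sqrt(26)) = 10 + 2*sqrt(26))
-Q(-63, -76) = -(10 + 2*sqrt(26)) = -10 - 2*sqrt(26)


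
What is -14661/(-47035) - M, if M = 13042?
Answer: -613415809/47035 ≈ -13042.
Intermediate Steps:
-14661/(-47035) - M = -14661/(-47035) - 1*13042 = -14661*(-1/47035) - 13042 = 14661/47035 - 13042 = -613415809/47035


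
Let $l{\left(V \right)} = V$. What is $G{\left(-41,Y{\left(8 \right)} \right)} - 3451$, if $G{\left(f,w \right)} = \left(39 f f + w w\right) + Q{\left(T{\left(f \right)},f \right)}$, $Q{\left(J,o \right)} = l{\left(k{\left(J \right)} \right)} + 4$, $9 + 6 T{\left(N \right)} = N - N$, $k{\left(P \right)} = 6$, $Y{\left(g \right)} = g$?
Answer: $62182$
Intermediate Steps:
$T{\left(N \right)} = - \frac{3}{2}$ ($T{\left(N \right)} = - \frac{3}{2} + \frac{N - N}{6} = - \frac{3}{2} + \frac{1}{6} \cdot 0 = - \frac{3}{2} + 0 = - \frac{3}{2}$)
$Q{\left(J,o \right)} = 10$ ($Q{\left(J,o \right)} = 6 + 4 = 10$)
$G{\left(f,w \right)} = 10 + w^{2} + 39 f^{2}$ ($G{\left(f,w \right)} = \left(39 f f + w w\right) + 10 = \left(39 f^{2} + w^{2}\right) + 10 = \left(w^{2} + 39 f^{2}\right) + 10 = 10 + w^{2} + 39 f^{2}$)
$G{\left(-41,Y{\left(8 \right)} \right)} - 3451 = \left(10 + 8^{2} + 39 \left(-41\right)^{2}\right) - 3451 = \left(10 + 64 + 39 \cdot 1681\right) - 3451 = \left(10 + 64 + 65559\right) - 3451 = 65633 - 3451 = 62182$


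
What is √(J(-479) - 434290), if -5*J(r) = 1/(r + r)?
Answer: I*√9964393184210/4790 ≈ 659.01*I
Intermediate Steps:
J(r) = -1/(10*r) (J(r) = -1/(5*(r + r)) = -1/(2*r)/5 = -1/(10*r))
√(J(-479) - 434290) = √(-⅒/(-479) - 434290) = √(-⅒*(-1/479) - 434290) = √(1/4790 - 434290) = √(-2080249099/4790) = I*√9964393184210/4790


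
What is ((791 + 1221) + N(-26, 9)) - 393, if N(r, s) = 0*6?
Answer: 1619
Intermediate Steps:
N(r, s) = 0
((791 + 1221) + N(-26, 9)) - 393 = ((791 + 1221) + 0) - 393 = (2012 + 0) - 393 = 2012 - 393 = 1619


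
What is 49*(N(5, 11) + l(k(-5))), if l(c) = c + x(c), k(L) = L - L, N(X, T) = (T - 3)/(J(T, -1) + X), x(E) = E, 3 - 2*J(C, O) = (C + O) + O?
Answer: 196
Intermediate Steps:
J(C, O) = 3/2 - O - C/2 (J(C, O) = 3/2 - ((C + O) + O)/2 = 3/2 - (C + 2*O)/2 = 3/2 + (-O - C/2) = 3/2 - O - C/2)
N(X, T) = (-3 + T)/(5/2 + X - T/2) (N(X, T) = (T - 3)/((3/2 - 1*(-1) - T/2) + X) = (-3 + T)/((3/2 + 1 - T/2) + X) = (-3 + T)/((5/2 - T/2) + X) = (-3 + T)/(5/2 + X - T/2))
k(L) = 0
l(c) = 2*c (l(c) = c + c = 2*c)
49*(N(5, 11) + l(k(-5))) = 49*(2*(-3 + 11)/(5 - 1*11 + 2*5) + 2*0) = 49*(2*8/(5 - 11 + 10) + 0) = 49*(2*8/4 + 0) = 49*(2*(1/4)*8 + 0) = 49*(4 + 0) = 49*4 = 196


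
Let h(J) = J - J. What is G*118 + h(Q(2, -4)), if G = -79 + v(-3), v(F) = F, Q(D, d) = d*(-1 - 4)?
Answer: -9676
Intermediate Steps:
Q(D, d) = -5*d (Q(D, d) = d*(-5) = -5*d)
h(J) = 0
G = -82 (G = -79 - 3 = -82)
G*118 + h(Q(2, -4)) = -82*118 + 0 = -9676 + 0 = -9676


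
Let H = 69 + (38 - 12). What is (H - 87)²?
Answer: 64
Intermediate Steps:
H = 95 (H = 69 + 26 = 95)
(H - 87)² = (95 - 87)² = 8² = 64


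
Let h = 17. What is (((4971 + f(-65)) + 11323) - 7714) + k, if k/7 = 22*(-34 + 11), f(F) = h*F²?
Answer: 76863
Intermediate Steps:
f(F) = 17*F²
k = -3542 (k = 7*(22*(-34 + 11)) = 7*(22*(-23)) = 7*(-506) = -3542)
(((4971 + f(-65)) + 11323) - 7714) + k = (((4971 + 17*(-65)²) + 11323) - 7714) - 3542 = (((4971 + 17*4225) + 11323) - 7714) - 3542 = (((4971 + 71825) + 11323) - 7714) - 3542 = ((76796 + 11323) - 7714) - 3542 = (88119 - 7714) - 3542 = 80405 - 3542 = 76863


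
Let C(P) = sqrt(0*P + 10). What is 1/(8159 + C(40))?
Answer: 8159/66569271 - sqrt(10)/66569271 ≈ 0.00012252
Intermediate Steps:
C(P) = sqrt(10) (C(P) = sqrt(0 + 10) = sqrt(10))
1/(8159 + C(40)) = 1/(8159 + sqrt(10))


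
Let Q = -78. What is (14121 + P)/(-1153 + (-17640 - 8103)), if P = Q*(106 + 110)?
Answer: 2727/26896 ≈ 0.10139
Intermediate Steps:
P = -16848 (P = -78*(106 + 110) = -78*216 = -16848)
(14121 + P)/(-1153 + (-17640 - 8103)) = (14121 - 16848)/(-1153 + (-17640 - 8103)) = -2727/(-1153 - 25743) = -2727/(-26896) = -2727*(-1/26896) = 2727/26896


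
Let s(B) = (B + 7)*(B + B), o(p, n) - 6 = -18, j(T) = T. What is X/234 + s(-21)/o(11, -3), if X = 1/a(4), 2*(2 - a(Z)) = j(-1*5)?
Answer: -51596/1053 ≈ -48.999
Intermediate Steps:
a(Z) = 9/2 (a(Z) = 2 - (-1)*5/2 = 2 - ½*(-5) = 2 + 5/2 = 9/2)
o(p, n) = -12 (o(p, n) = 6 - 18 = -12)
X = 2/9 (X = 1/(9/2) = 2/9 ≈ 0.22222)
s(B) = 2*B*(7 + B) (s(B) = (7 + B)*(2*B) = 2*B*(7 + B))
X/234 + s(-21)/o(11, -3) = (2/9)/234 + (2*(-21)*(7 - 21))/(-12) = (2/9)*(1/234) + (2*(-21)*(-14))*(-1/12) = 1/1053 + 588*(-1/12) = 1/1053 - 49 = -51596/1053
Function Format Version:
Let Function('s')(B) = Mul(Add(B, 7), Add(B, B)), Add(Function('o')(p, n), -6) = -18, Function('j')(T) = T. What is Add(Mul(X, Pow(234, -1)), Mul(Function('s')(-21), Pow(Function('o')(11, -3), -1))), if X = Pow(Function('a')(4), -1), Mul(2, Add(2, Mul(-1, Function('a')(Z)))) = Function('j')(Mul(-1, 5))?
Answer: Rational(-51596, 1053) ≈ -48.999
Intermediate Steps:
Function('a')(Z) = Rational(9, 2) (Function('a')(Z) = Add(2, Mul(Rational(-1, 2), Mul(-1, 5))) = Add(2, Mul(Rational(-1, 2), -5)) = Add(2, Rational(5, 2)) = Rational(9, 2))
Function('o')(p, n) = -12 (Function('o')(p, n) = Add(6, -18) = -12)
X = Rational(2, 9) (X = Pow(Rational(9, 2), -1) = Rational(2, 9) ≈ 0.22222)
Function('s')(B) = Mul(2, B, Add(7, B)) (Function('s')(B) = Mul(Add(7, B), Mul(2, B)) = Mul(2, B, Add(7, B)))
Add(Mul(X, Pow(234, -1)), Mul(Function('s')(-21), Pow(Function('o')(11, -3), -1))) = Add(Mul(Rational(2, 9), Pow(234, -1)), Mul(Mul(2, -21, Add(7, -21)), Pow(-12, -1))) = Add(Mul(Rational(2, 9), Rational(1, 234)), Mul(Mul(2, -21, -14), Rational(-1, 12))) = Add(Rational(1, 1053), Mul(588, Rational(-1, 12))) = Add(Rational(1, 1053), -49) = Rational(-51596, 1053)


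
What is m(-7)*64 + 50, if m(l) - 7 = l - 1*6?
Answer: -334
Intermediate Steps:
m(l) = 1 + l (m(l) = 7 + (l - 1*6) = 7 + (l - 6) = 7 + (-6 + l) = 1 + l)
m(-7)*64 + 50 = (1 - 7)*64 + 50 = -6*64 + 50 = -384 + 50 = -334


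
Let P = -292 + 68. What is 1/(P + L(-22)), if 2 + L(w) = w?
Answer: -1/248 ≈ -0.0040323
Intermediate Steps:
P = -224
L(w) = -2 + w
1/(P + L(-22)) = 1/(-224 + (-2 - 22)) = 1/(-224 - 24) = 1/(-248) = -1/248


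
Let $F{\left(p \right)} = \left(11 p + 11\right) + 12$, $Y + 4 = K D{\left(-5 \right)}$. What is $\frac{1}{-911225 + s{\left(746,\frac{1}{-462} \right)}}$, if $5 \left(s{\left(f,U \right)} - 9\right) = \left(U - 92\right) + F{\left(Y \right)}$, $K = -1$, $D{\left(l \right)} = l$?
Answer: $- \frac{2310}{2104935757} \approx -1.0974 \cdot 10^{-6}$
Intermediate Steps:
$Y = 1$ ($Y = -4 - -5 = -4 + 5 = 1$)
$F{\left(p \right)} = 23 + 11 p$ ($F{\left(p \right)} = \left(11 + 11 p\right) + 12 = 23 + 11 p$)
$s{\left(f,U \right)} = - \frac{13}{5} + \frac{U}{5}$ ($s{\left(f,U \right)} = 9 + \frac{\left(U - 92\right) + \left(23 + 11 \cdot 1\right)}{5} = 9 + \frac{\left(U - 92\right) + \left(23 + 11\right)}{5} = 9 + \frac{\left(-92 + U\right) + 34}{5} = 9 + \frac{-58 + U}{5} = 9 + \left(- \frac{58}{5} + \frac{U}{5}\right) = - \frac{13}{5} + \frac{U}{5}$)
$\frac{1}{-911225 + s{\left(746,\frac{1}{-462} \right)}} = \frac{1}{-911225 - \left(\frac{13}{5} - \frac{1}{5 \left(-462\right)}\right)} = \frac{1}{-911225 + \left(- \frac{13}{5} + \frac{1}{5} \left(- \frac{1}{462}\right)\right)} = \frac{1}{-911225 - \frac{6007}{2310}} = \frac{1}{- \frac{2104935757}{2310}} = - \frac{2310}{2104935757}$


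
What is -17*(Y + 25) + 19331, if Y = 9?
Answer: 18753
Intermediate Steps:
-17*(Y + 25) + 19331 = -17*(9 + 25) + 19331 = -17*34 + 19331 = -578 + 19331 = 18753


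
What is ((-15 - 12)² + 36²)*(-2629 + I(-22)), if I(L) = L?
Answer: -5368275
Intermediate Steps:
((-15 - 12)² + 36²)*(-2629 + I(-22)) = ((-15 - 12)² + 36²)*(-2629 - 22) = ((-27)² + 1296)*(-2651) = (729 + 1296)*(-2651) = 2025*(-2651) = -5368275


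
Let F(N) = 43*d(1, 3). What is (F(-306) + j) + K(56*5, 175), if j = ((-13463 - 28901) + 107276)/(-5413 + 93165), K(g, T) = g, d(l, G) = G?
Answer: 4494435/10969 ≈ 409.74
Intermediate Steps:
F(N) = 129 (F(N) = 43*3 = 129)
j = 8114/10969 (j = (-42364 + 107276)/87752 = 64912*(1/87752) = 8114/10969 ≈ 0.73972)
(F(-306) + j) + K(56*5, 175) = (129 + 8114/10969) + 56*5 = 1423115/10969 + 280 = 4494435/10969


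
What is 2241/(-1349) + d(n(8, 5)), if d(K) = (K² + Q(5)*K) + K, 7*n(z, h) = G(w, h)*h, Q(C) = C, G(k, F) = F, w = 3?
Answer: 2149766/66101 ≈ 32.522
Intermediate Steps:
n(z, h) = h²/7 (n(z, h) = (h*h)/7 = h²/7)
d(K) = K² + 6*K (d(K) = (K² + 5*K) + K = K² + 6*K)
2241/(-1349) + d(n(8, 5)) = 2241/(-1349) + ((⅐)*5²)*(6 + (⅐)*5²) = 2241*(-1/1349) + ((⅐)*25)*(6 + (⅐)*25) = -2241/1349 + 25*(6 + 25/7)/7 = -2241/1349 + (25/7)*(67/7) = -2241/1349 + 1675/49 = 2149766/66101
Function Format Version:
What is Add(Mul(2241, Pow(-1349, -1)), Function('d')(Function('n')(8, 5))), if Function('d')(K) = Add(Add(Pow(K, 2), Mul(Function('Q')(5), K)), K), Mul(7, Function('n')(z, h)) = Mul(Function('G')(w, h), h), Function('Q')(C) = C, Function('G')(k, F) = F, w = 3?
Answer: Rational(2149766, 66101) ≈ 32.522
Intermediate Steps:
Function('n')(z, h) = Mul(Rational(1, 7), Pow(h, 2)) (Function('n')(z, h) = Mul(Rational(1, 7), Mul(h, h)) = Mul(Rational(1, 7), Pow(h, 2)))
Function('d')(K) = Add(Pow(K, 2), Mul(6, K)) (Function('d')(K) = Add(Add(Pow(K, 2), Mul(5, K)), K) = Add(Pow(K, 2), Mul(6, K)))
Add(Mul(2241, Pow(-1349, -1)), Function('d')(Function('n')(8, 5))) = Add(Mul(2241, Pow(-1349, -1)), Mul(Mul(Rational(1, 7), Pow(5, 2)), Add(6, Mul(Rational(1, 7), Pow(5, 2))))) = Add(Mul(2241, Rational(-1, 1349)), Mul(Mul(Rational(1, 7), 25), Add(6, Mul(Rational(1, 7), 25)))) = Add(Rational(-2241, 1349), Mul(Rational(25, 7), Add(6, Rational(25, 7)))) = Add(Rational(-2241, 1349), Mul(Rational(25, 7), Rational(67, 7))) = Add(Rational(-2241, 1349), Rational(1675, 49)) = Rational(2149766, 66101)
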